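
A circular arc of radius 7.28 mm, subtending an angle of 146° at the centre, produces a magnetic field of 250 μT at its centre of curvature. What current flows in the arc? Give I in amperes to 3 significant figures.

For a circular arc, B = μ₀Iφ/(4πR) with φ in radians; here φ = 2.548 rad.
So I = 4πRB/(μ₀φ) = 4π × 0.00728 × 2.50×10⁻⁴ / (4π×10⁻⁷ × 2.548) = 7.14 A.

I ≈ 7.14 A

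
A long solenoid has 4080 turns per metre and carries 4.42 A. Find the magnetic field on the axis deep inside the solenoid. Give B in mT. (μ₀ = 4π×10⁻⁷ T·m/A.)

Inside a long solenoid, B = μ₀nI with n = 4080 turns/m.
B = 4π×10⁻⁷ × 4080 × 4.42 = 2.27×10⁻² T.

B ≈ 22.7 mT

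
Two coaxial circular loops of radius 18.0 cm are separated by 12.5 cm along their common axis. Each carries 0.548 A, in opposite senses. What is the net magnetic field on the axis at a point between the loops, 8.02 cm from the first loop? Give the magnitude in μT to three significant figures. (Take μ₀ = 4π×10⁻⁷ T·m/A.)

Each loop contributes B = μ₀IR²/[2(R²+z²)^(3/2)] on the axis, with z measured from that loop.
Loop 1 (z = 0.0802 m): B₁ = 1.46×10⁻⁶ T. Loop 2 (z = 0.0448 m): B₂ = 1.75×10⁻⁶ T.
The fields oppose: B = |B₁ − B₂| = 2.90×10⁻⁷ T.

B ≈ 0.290 μT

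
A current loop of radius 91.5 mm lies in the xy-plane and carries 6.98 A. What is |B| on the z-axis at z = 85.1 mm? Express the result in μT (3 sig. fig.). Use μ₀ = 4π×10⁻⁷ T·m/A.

On the axis of a circular loop, B = μ₀IR² / [2(R²+z²)^(3/2)].
R² + z² = (0.0915)² + (0.0851)² = 0.01561 m², and (R²+z²)^(3/2) = 1.95×10⁻³ m³.
B = (4π×10⁻⁷ × 6.98 × 0.008372) / (2 × 1.95×10⁻³) = 1.88×10⁻⁵ T.

B ≈ 18.8 μT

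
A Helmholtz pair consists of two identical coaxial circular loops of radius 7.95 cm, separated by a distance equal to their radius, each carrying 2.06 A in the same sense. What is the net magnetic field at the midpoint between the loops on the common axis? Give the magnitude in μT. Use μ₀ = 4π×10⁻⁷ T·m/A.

B ≈ 23.3 μT

Each loop contributes B = μ₀IR²/[2(R²+z²)^(3/2)] on the axis, with z measured from that loop.
Loop 1 (z = 0.03975 m): B₁ = 1.16×10⁻⁵ T. Loop 2 (z = 0.03975 m): B₂ = 1.16×10⁻⁵ T.
The fields add: B = B₁ + B₂ = 2.33×10⁻⁵ T.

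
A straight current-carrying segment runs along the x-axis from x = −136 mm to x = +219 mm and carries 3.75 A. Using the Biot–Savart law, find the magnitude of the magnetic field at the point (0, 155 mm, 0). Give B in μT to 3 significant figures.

B ≈ 3.57 μT

For a finite straight segment, B = (μ₀I/4πd)(sinθ₁ + sinθ₂), where θ₁, θ₂ are the angles from the perpendicular to each end.
The perpendicular distance is d = 0.155 m; the end-offsets along the wire are a = 0.136 m and b = 0.219 m.
sinθ₁ = 0.136/√(0.136²+0.155²) = 0.6595; sinθ₂ = 0.219/√(0.219²+0.155²) = 0.8162.
B = (4π×10⁻⁷ × 3.75) / (4π × 0.155) × (0.6595 + 0.8162) = 3.57×10⁻⁶ T.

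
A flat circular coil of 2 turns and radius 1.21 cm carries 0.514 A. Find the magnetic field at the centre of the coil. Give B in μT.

For an N-turn flat coil, B = Nμ₀I/(2R) with R = 0.0121 m.
B = 2 × 2.67×10⁻⁵ T = 5.34×10⁻⁵ T.

B ≈ 53.4 μT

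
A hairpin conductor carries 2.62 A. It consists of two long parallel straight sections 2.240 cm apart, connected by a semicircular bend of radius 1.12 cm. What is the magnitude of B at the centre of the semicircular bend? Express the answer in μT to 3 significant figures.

B ≈ 120 μT

The semicircular arc contributes B_arc = μ₀I·π/(4πR) = μ₀I/(4R) = 7.35×10⁻⁵ T.
Each semi-infinite lead is at perpendicular distance R = 0.0112 m from the centre, with the perpendicular foot at its near end, so it contributes μ₀I/(4πR); both point the same way, together 4.68×10⁻⁵ T.
Arc and leads all point the same direction: B = 7.35×10⁻⁵ + 4.68×10⁻⁵ = 1.20×10⁻⁴ T.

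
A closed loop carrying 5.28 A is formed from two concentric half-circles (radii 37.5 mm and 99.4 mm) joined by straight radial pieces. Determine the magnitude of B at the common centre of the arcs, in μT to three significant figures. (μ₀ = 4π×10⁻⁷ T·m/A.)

B ≈ 27.5 μT

The radial connectors point toward the centre, so dl × r̂ = 0 and they contribute nothing.
Each semicircle gives μ₀I/(4R): inner arc 4.42×10⁻⁵ T, outer arc 1.67×10⁻⁵ T.
The two arcs carry current in opposite angular senses, so their fields oppose: B = |4.42×10⁻⁵ − 1.67×10⁻⁵| = 2.75×10⁻⁵ T.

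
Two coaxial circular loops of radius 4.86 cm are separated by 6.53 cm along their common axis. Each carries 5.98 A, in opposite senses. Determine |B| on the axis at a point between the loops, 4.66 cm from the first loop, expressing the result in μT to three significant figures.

Each loop contributes B = μ₀IR²/[2(R²+z²)^(3/2)] on the axis, with z measured from that loop.
Loop 1 (z = 0.0466 m): B₁ = 2.91×10⁻⁵ T. Loop 2 (z = 0.0187 m): B₂ = 6.28×10⁻⁵ T.
The fields oppose: B = |B₁ − B₂| = 3.38×10⁻⁵ T.

B ≈ 33.8 μT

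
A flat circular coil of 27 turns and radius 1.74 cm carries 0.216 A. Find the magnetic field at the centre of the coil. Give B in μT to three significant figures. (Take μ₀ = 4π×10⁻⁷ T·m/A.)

B ≈ 211 μT

For an N-turn flat coil, B = Nμ₀I/(2R) with R = 0.0174 m.
B = 27 × 7.80×10⁻⁶ T = 2.11×10⁻⁴ T.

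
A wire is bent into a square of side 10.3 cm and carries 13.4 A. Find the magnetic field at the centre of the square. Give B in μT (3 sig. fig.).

B ≈ 147 μT

Each side is a finite straight segment at perpendicular distance d = a/(2 tan(π/4)) = 0.0515 m from the centre, with end-angles ±π/4.
One side contributes B₁ = (μ₀I/4πd)·2 sin(π/4) = 3.68×10⁻⁵ T.
All 4 sides add in the same direction: B = 4 × 3.68×10⁻⁵ = 1.47×10⁻⁴ T.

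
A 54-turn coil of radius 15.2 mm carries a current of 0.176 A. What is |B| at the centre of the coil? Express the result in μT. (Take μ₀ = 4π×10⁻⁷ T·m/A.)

B ≈ 393 μT

For an N-turn flat coil, B = Nμ₀I/(2R) with R = 0.0152 m.
B = 54 × 7.28×10⁻⁶ T = 3.93×10⁻⁴ T.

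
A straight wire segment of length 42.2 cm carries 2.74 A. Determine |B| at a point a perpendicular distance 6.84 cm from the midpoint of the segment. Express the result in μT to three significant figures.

For a finite straight segment, B = (μ₀I/4πd)(sinθ₁ + sinθ₂), where θ₁, θ₂ are the angles from the perpendicular to each end.
The perpendicular from the point meets the wire at its midpoint, so each end is L/2 = 0.211 m away along the wire.
sinθ₁ = 0.211/√(0.211²+0.0684²) = 0.9513; sinθ₂ = 0.211/√(0.211²+0.0684²) = 0.9513.
B = (4π×10⁻⁷ × 2.74) / (4π × 0.0684) × (0.9513 + 0.9513) = 7.62×10⁻⁶ T.

B ≈ 7.62 μT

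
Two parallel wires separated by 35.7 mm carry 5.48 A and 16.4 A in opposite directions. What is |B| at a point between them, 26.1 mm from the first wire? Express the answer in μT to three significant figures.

B ≈ 384 μT

Each long wire gives B = μ₀I/(2πd). Distances are d₁ = 0.0261 m and d₂ = 0.0096 m.
B₁ = 4.20×10⁻⁵ T, B₂ = 3.42×10⁻⁴ T.
Between antiparallel currents both contributions point the same way, so they add. B = B₁ + B₂ = 4.20×10⁻⁵ + 3.42×10⁻⁴ = 3.84×10⁻⁴ T.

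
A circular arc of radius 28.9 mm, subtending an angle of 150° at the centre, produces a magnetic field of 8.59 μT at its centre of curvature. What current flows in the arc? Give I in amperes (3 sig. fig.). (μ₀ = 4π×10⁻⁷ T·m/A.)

For a circular arc, B = μ₀Iφ/(4πR) with φ in radians; here φ = 2.618 rad.
So I = 4πRB/(μ₀φ) = 4π × 0.0289 × 8.59×10⁻⁶ / (4π×10⁻⁷ × 2.618) = 0.948 A.

I ≈ 0.948 A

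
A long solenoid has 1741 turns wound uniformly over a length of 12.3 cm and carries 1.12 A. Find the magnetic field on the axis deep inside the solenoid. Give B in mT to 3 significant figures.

Inside a long solenoid, B = μ₀nI with n = 1.415×10⁴ turns/m.
B = 4π×10⁻⁷ × 1.415×10⁴ × 1.12 = 1.99×10⁻² T.

B ≈ 19.9 mT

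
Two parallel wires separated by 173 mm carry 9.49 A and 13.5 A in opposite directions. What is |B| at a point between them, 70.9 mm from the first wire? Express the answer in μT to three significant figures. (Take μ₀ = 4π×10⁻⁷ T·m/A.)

Each long wire gives B = μ₀I/(2πd). Distances are d₁ = 0.0709 m and d₂ = 0.1021 m.
B₁ = 2.68×10⁻⁵ T, B₂ = 2.64×10⁻⁵ T.
Between antiparallel currents both contributions point the same way, so they add. B = B₁ + B₂ = 2.68×10⁻⁵ + 2.64×10⁻⁵ = 5.32×10⁻⁵ T.

B ≈ 53.2 μT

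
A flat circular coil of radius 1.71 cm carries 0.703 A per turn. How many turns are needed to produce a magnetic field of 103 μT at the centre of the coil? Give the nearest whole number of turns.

For an N-turn coil, B = Nμ₀I/(2R). A single turn gives B₁ = 2.58×10⁻⁵ T with R = 0.0171 m.
N = B/B₁ = 1.03×10⁻⁴ / 2.58×10⁻⁵ = 3.99.

N = 4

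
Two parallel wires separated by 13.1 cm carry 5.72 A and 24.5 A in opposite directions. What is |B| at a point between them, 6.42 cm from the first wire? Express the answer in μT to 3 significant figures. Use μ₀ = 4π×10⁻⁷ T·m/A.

B ≈ 91.2 μT

Each long wire gives B = μ₀I/(2πd). Distances are d₁ = 0.0642 m and d₂ = 0.0668 m.
B₁ = 1.78×10⁻⁵ T, B₂ = 7.34×10⁻⁵ T.
Between antiparallel currents both contributions point the same way, so they add. B = B₁ + B₂ = 1.78×10⁻⁵ + 7.34×10⁻⁵ = 9.12×10⁻⁵ T.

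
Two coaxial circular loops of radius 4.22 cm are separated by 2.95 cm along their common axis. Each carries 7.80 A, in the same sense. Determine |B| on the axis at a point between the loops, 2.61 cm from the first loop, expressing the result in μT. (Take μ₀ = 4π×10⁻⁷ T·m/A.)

B ≈ 186 μT

Each loop contributes B = μ₀IR²/[2(R²+z²)^(3/2)] on the axis, with z measured from that loop.
Loop 1 (z = 0.0261 m): B₁ = 7.14×10⁻⁵ T. Loop 2 (z = 0.0034 m): B₂ = 1.15×10⁻⁴ T.
The fields add: B = B₁ + B₂ = 1.86×10⁻⁴ T.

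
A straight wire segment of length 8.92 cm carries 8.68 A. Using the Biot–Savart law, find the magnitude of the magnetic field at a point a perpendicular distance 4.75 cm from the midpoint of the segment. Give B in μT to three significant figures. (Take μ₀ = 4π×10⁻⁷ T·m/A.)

B ≈ 25.0 μT

For a finite straight segment, B = (μ₀I/4πd)(sinθ₁ + sinθ₂), where θ₁, θ₂ are the angles from the perpendicular to each end.
The perpendicular from the point meets the wire at its midpoint, so each end is L/2 = 0.0446 m away along the wire.
sinθ₁ = 0.0446/√(0.0446²+0.0475²) = 0.6845; sinθ₂ = 0.0446/√(0.0446²+0.0475²) = 0.6845.
B = (4π×10⁻⁷ × 8.68) / (4π × 0.0475) × (0.6845 + 0.6845) = 2.50×10⁻⁵ T.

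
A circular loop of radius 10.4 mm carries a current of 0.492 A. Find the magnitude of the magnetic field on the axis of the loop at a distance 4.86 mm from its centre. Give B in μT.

B ≈ 22.1 μT

On the axis of a circular loop, B = μ₀IR² / [2(R²+z²)^(3/2)].
R² + z² = (0.0104)² + (0.00486)² = 0.0001318 m², and (R²+z²)^(3/2) = 1.51×10⁻⁶ m³.
B = (4π×10⁻⁷ × 0.492 × 0.0001082) / (2 × 1.51×10⁻⁶) = 2.21×10⁻⁵ T.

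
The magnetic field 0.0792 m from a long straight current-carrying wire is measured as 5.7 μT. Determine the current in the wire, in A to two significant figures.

For a long straight wire B = μ₀I/(2πd), so I = 2πdB/μ₀.
I = 2π × 0.0792 × 5.70×10⁻⁶ / (4π×10⁻⁷) = 2.26 A.

I ≈ 2.3 A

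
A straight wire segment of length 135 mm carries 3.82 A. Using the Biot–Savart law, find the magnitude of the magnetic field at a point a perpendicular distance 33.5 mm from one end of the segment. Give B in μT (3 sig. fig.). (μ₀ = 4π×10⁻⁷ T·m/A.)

For a finite straight segment, B = (μ₀I/4πd)(sinθ₁ + sinθ₂), where θ₁, θ₂ are the angles from the perpendicular to each end.
The perpendicular foot is at one end, so the two end-offsets along the wire are 0 and L = 0.135 m.
sinθ₁ = 0/√(0²+0.0335²) = 0.0000; sinθ₂ = 0.135/√(0.135²+0.0335²) = 0.9706.
B = (4π×10⁻⁷ × 3.82) / (4π × 0.0335) × (0.0000 + 0.9706) = 1.11×10⁻⁵ T.

B ≈ 11.1 μT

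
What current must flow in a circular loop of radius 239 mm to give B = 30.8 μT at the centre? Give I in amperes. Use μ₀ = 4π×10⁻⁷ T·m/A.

At the centre of a circular loop B = μ₀I/(2R), so I = 2RB/μ₀.
With R = 0.239 m, I = 2 × 0.239 × 3.08×10⁻⁵ / (4π×10⁻⁷) = 11.7 A.

I ≈ 11.7 A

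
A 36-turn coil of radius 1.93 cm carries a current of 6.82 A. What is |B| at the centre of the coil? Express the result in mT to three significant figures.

B ≈ 7.99 mT

For an N-turn flat coil, B = Nμ₀I/(2R) with R = 0.0193 m.
B = 36 × 2.22×10⁻⁴ T = 7.99×10⁻³ T.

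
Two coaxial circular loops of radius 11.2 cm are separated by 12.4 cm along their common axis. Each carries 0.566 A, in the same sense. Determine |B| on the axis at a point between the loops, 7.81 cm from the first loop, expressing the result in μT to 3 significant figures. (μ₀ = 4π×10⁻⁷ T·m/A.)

B ≈ 4.27 μT

Each loop contributes B = μ₀IR²/[2(R²+z²)^(3/2)] on the axis, with z measured from that loop.
Loop 1 (z = 0.0781 m): B₁ = 1.75×10⁻⁶ T. Loop 2 (z = 0.0459 m): B₂ = 2.52×10⁻⁶ T.
The fields add: B = B₁ + B₂ = 4.27×10⁻⁶ T.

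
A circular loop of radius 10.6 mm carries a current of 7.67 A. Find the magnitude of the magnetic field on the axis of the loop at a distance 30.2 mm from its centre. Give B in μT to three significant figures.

On the axis of a circular loop, B = μ₀IR² / [2(R²+z²)^(3/2)].
R² + z² = (0.0106)² + (0.0302)² = 0.001024 m², and (R²+z²)^(3/2) = 3.28×10⁻⁵ m³.
B = (4π×10⁻⁷ × 7.67 × 0.0001124) / (2 × 3.28×10⁻⁵) = 1.65×10⁻⁵ T.

B ≈ 16.5 μT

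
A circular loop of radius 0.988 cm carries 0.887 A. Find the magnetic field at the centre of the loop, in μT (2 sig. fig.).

At the centre of a circular loop the Biot–Savart law gives B = μ₀I/(2R).
B = (4π×10⁻⁷ × 0.887) / (2 × 0.00988) = 5.64×10⁻⁵ T.

B ≈ 56 μT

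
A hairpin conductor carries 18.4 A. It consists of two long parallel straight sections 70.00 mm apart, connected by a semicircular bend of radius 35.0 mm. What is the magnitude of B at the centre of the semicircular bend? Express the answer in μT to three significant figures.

B ≈ 270 μT

The semicircular arc contributes B_arc = μ₀I·π/(4πR) = μ₀I/(4R) = 1.65×10⁻⁴ T.
Each semi-infinite lead is at perpendicular distance R = 0.035 m from the centre, with the perpendicular foot at its near end, so it contributes μ₀I/(4πR); both point the same way, together 1.05×10⁻⁴ T.
Arc and leads all point the same direction: B = 1.65×10⁻⁴ + 1.05×10⁻⁴ = 2.70×10⁻⁴ T.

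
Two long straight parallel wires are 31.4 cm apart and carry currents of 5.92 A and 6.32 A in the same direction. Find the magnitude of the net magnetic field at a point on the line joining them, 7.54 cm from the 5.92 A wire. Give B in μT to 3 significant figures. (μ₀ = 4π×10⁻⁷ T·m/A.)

B ≈ 10.4 μT

Each long wire gives B = μ₀I/(2πd). Distances are d₁ = 0.0754 m and d₂ = 0.2386 m.
B₁ = 1.57×10⁻⁵ T, B₂ = 5.30×10⁻⁶ T.
Between parallel currents the two contributions point in opposite directions, so they subtract. B = |B₁ − B₂| = |1.57×10⁻⁵ − 5.30×10⁻⁶| = 1.04×10⁻⁵ T.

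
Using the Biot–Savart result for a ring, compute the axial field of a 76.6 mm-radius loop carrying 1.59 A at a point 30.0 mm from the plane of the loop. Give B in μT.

On the axis of a circular loop, B = μ₀IR² / [2(R²+z²)^(3/2)].
R² + z² = (0.0766)² + (0.03)² = 0.006768 m², and (R²+z²)^(3/2) = 5.57×10⁻⁴ m³.
B = (4π×10⁻⁷ × 1.59 × 0.005868) / (2 × 5.57×10⁻⁴) = 1.05×10⁻⁵ T.

B ≈ 10.5 μT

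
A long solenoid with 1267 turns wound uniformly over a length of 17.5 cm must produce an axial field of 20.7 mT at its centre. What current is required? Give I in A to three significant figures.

Inside a long solenoid B = μ₀nI with n = 7240 m⁻¹, so I = B/(μ₀n).
I = 2.07×10⁻² / (4π×10⁻⁷ × 7240) = 2.28 A.

I ≈ 2.28 A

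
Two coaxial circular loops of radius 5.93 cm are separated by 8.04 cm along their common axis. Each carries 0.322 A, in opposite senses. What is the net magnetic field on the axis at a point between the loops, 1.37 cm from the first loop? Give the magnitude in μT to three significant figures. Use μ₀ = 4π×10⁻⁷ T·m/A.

B ≈ 2.16 μT

Each loop contributes B = μ₀IR²/[2(R²+z²)^(3/2)] on the axis, with z measured from that loop.
Loop 1 (z = 0.0137 m): B₁ = 3.16×10⁻⁶ T. Loop 2 (z = 0.0667 m): B₂ = 1.00×10⁻⁶ T.
The fields oppose: B = |B₁ − B₂| = 2.16×10⁻⁶ T.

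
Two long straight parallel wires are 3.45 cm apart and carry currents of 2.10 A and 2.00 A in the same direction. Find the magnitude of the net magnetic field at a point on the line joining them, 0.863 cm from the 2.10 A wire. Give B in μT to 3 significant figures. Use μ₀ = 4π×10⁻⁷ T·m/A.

Each long wire gives B = μ₀I/(2πd). Distances are d₁ = 0.00863 m and d₂ = 0.02587 m.
B₁ = 4.87×10⁻⁵ T, B₂ = 1.55×10⁻⁵ T.
Between parallel currents the two contributions point in opposite directions, so they subtract. B = |B₁ − B₂| = |4.87×10⁻⁵ − 1.55×10⁻⁵| = 3.32×10⁻⁵ T.

B ≈ 33.2 μT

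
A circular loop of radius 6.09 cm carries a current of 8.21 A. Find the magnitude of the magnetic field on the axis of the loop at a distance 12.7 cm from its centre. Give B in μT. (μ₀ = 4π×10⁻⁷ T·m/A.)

On the axis of a circular loop, B = μ₀IR² / [2(R²+z²)^(3/2)].
R² + z² = (0.0609)² + (0.127)² = 0.01984 m², and (R²+z²)^(3/2) = 2.79×10⁻³ m³.
B = (4π×10⁻⁷ × 8.21 × 0.003709) / (2 × 2.79×10⁻³) = 6.85×10⁻⁶ T.

B ≈ 6.85 μT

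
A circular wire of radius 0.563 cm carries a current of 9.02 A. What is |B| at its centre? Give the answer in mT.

B ≈ 1.01 mT

At the centre of a circular loop the Biot–Savart law gives B = μ₀I/(2R).
B = (4π×10⁻⁷ × 9.02) / (2 × 0.00563) = 1.01×10⁻³ T.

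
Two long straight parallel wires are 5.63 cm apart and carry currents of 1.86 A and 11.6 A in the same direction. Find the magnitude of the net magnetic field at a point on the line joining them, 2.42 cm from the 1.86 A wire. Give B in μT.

B ≈ 56.9 μT

Each long wire gives B = μ₀I/(2πd). Distances are d₁ = 0.0242 m and d₂ = 0.0321 m.
B₁ = 1.54×10⁻⁵ T, B₂ = 7.23×10⁻⁵ T.
Between parallel currents the two contributions point in opposite directions, so they subtract. B = |B₁ − B₂| = |1.54×10⁻⁵ − 7.23×10⁻⁵| = 5.69×10⁻⁵ T.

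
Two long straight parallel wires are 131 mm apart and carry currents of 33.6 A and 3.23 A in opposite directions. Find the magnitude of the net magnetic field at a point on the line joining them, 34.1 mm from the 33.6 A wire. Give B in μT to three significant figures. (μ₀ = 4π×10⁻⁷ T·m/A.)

B ≈ 204 μT

Each long wire gives B = μ₀I/(2πd). Distances are d₁ = 0.0341 m and d₂ = 0.0969 m.
B₁ = 1.97×10⁻⁴ T, B₂ = 6.67×10⁻⁶ T.
Between antiparallel currents both contributions point the same way, so they add. B = B₁ + B₂ = 1.97×10⁻⁴ + 6.67×10⁻⁶ = 2.04×10⁻⁴ T.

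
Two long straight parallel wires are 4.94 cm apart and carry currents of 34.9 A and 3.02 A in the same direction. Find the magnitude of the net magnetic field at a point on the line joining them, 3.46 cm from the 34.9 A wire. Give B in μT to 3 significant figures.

Each long wire gives B = μ₀I/(2πd). Distances are d₁ = 0.0346 m and d₂ = 0.0148 m.
B₁ = 2.02×10⁻⁴ T, B₂ = 4.08×10⁻⁵ T.
Between parallel currents the two contributions point in opposite directions, so they subtract. B = |B₁ − B₂| = |2.02×10⁻⁴ − 4.08×10⁻⁵| = 1.61×10⁻⁴ T.

B ≈ 161 μT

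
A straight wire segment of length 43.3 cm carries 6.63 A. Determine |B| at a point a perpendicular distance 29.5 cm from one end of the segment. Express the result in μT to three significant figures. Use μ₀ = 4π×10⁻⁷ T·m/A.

For a finite straight segment, B = (μ₀I/4πd)(sinθ₁ + sinθ₂), where θ₁, θ₂ are the angles from the perpendicular to each end.
The perpendicular foot is at one end, so the two end-offsets along the wire are 0 and L = 0.433 m.
sinθ₁ = 0/√(0²+0.295²) = 0.0000; sinθ₂ = 0.433/√(0.433²+0.295²) = 0.8264.
B = (4π×10⁻⁷ × 6.63) / (4π × 0.295) × (0.0000 + 0.8264) = 1.86×10⁻⁶ T.

B ≈ 1.86 μT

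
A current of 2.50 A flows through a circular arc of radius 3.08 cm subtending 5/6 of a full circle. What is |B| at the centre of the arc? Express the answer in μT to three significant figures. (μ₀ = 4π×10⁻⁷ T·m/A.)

B ≈ 42.5 μT

The Biot–Savart field of a circular arc at its centre is B = μ₀Iφ/(4πR), with φ = 5.236 rad.
B = (4π×10⁻⁷ × 2.50 × 5.236) / (4π × 0.0308) = 4.25×10⁻⁵ T.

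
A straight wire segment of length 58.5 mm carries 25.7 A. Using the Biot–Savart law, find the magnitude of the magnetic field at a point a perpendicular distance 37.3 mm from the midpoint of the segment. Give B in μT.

B ≈ 85.0 μT

For a finite straight segment, B = (μ₀I/4πd)(sinθ₁ + sinθ₂), where θ₁, θ₂ are the angles from the perpendicular to each end.
The perpendicular from the point meets the wire at its midpoint, so each end is L/2 = 0.02925 m away along the wire.
sinθ₁ = 0.02925/√(0.02925²+0.0373²) = 0.6171; sinθ₂ = 0.02925/√(0.02925²+0.0373²) = 0.6171.
B = (4π×10⁻⁷ × 25.7) / (4π × 0.0373) × (0.6171 + 0.6171) = 8.50×10⁻⁵ T.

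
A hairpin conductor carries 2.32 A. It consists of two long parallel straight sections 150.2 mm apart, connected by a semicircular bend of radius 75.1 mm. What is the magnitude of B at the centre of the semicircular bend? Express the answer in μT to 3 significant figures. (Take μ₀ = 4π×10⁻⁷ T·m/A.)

The semicircular arc contributes B_arc = μ₀I·π/(4πR) = μ₀I/(4R) = 9.71×10⁻⁶ T.
Each semi-infinite lead is at perpendicular distance R = 0.0751 m from the centre, with the perpendicular foot at its near end, so it contributes μ₀I/(4πR); both point the same way, together 6.18×10⁻⁶ T.
Arc and leads all point the same direction: B = 9.71×10⁻⁶ + 6.18×10⁻⁶ = 1.59×10⁻⁵ T.

B ≈ 15.9 μT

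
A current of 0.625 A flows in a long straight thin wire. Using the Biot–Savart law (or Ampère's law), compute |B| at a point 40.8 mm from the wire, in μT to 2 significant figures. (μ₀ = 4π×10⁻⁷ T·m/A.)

For an infinitely long straight wire, B = μ₀I/(2πd).
B = (4π×10⁻⁷ × 0.625) / (2π × 0.0408) = 3.06×10⁻⁶ T.

B ≈ 3.1 μT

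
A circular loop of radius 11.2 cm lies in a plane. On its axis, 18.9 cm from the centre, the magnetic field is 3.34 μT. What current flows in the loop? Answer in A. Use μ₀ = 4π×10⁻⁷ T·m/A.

On the axis of a loop, B = μ₀IR²/[2(R²+z²)^(3/2)], so I = 2B(R²+z²)^(3/2)/(μ₀R²).
R² + z² = 0.01254 + 0.03572 = 0.04827 m²; raised to 3/2 gives 1.06×10⁻² m³.
I = 2 × 3.34×10⁻⁶ × 1.06×10⁻² / (1.26×10⁻⁶ × 0.01254) = 4.49 A.

I ≈ 4.49 A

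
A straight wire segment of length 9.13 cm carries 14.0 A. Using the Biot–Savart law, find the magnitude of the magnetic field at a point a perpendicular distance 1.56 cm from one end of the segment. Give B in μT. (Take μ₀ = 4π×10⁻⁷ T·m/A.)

B ≈ 88.5 μT

For a finite straight segment, B = (μ₀I/4πd)(sinθ₁ + sinθ₂), where θ₁, θ₂ are the angles from the perpendicular to each end.
The perpendicular foot is at one end, so the two end-offsets along the wire are 0 and L = 0.0913 m.
sinθ₁ = 0/√(0²+0.0156²) = 0.0000; sinθ₂ = 0.0913/√(0.0913²+0.0156²) = 0.9857.
B = (4π×10⁻⁷ × 14.0) / (4π × 0.0156) × (0.0000 + 0.9857) = 8.85×10⁻⁵ T.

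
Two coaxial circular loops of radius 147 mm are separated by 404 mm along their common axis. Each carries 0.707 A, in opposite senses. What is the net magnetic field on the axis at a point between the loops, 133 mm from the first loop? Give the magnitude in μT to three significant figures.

B ≈ 0.905 μT

Each loop contributes B = μ₀IR²/[2(R²+z²)^(3/2)] on the axis, with z measured from that loop.
Loop 1 (z = 0.133 m): B₁ = 1.23×10⁻⁶ T. Loop 2 (z = 0.271 m): B₂ = 3.28×10⁻⁷ T.
The fields oppose: B = |B₁ − B₂| = 9.05×10⁻⁷ T.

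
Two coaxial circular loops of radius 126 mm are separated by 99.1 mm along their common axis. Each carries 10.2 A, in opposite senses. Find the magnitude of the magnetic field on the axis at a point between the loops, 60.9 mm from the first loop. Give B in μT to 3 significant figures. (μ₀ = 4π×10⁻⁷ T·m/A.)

Each loop contributes B = μ₀IR²/[2(R²+z²)^(3/2)] on the axis, with z measured from that loop.
Loop 1 (z = 0.0609 m): B₁ = 3.71×10⁻⁵ T. Loop 2 (z = 0.0382 m): B₂ = 4.46×10⁻⁵ T.
The fields oppose: B = |B₁ − B₂| = 7.46×10⁻⁶ T.

B ≈ 7.46 μT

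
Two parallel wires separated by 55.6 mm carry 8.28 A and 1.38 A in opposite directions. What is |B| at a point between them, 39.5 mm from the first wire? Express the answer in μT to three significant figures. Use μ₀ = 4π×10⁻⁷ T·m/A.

B ≈ 59.1 μT

Each long wire gives B = μ₀I/(2πd). Distances are d₁ = 0.0395 m and d₂ = 0.0161 m.
B₁ = 4.19×10⁻⁵ T, B₂ = 1.71×10⁻⁵ T.
Between antiparallel currents both contributions point the same way, so they add. B = B₁ + B₂ = 4.19×10⁻⁵ + 1.71×10⁻⁵ = 5.91×10⁻⁵ T.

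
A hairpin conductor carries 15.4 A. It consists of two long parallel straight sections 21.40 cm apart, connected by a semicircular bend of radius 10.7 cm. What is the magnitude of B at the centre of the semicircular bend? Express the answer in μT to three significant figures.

B ≈ 74.0 μT

The semicircular arc contributes B_arc = μ₀I·π/(4πR) = μ₀I/(4R) = 4.52×10⁻⁵ T.
Each semi-infinite lead is at perpendicular distance R = 0.107 m from the centre, with the perpendicular foot at its near end, so it contributes μ₀I/(4πR); both point the same way, together 2.88×10⁻⁵ T.
Arc and leads all point the same direction: B = 4.52×10⁻⁵ + 2.88×10⁻⁵ = 7.40×10⁻⁵ T.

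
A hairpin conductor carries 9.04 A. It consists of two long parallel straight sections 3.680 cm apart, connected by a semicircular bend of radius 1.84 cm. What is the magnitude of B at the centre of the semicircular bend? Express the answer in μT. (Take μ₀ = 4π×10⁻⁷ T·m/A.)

B ≈ 253 μT

The semicircular arc contributes B_arc = μ₀I·π/(4πR) = μ₀I/(4R) = 1.54×10⁻⁴ T.
Each semi-infinite lead is at perpendicular distance R = 0.0184 m from the centre, with the perpendicular foot at its near end, so it contributes μ₀I/(4πR); both point the same way, together 9.83×10⁻⁵ T.
Arc and leads all point the same direction: B = 1.54×10⁻⁴ + 9.83×10⁻⁵ = 2.53×10⁻⁴ T.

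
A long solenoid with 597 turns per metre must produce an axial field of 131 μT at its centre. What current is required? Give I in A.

I ≈ 0.175 A

Inside a long solenoid B = μ₀nI with n = 597 m⁻¹, so I = B/(μ₀n).
I = 1.31×10⁻⁴ / (4π×10⁻⁷ × 597) = 0.175 A.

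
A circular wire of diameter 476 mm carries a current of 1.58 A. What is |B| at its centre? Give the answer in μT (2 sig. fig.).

B ≈ 4.2 μT

At the centre of a circular loop the Biot–Savart law gives B = μ₀I/(2R) (so R = 0.238 m).
B = (4π×10⁻⁷ × 1.58) / (2 × 0.238) = 4.17×10⁻⁶ T.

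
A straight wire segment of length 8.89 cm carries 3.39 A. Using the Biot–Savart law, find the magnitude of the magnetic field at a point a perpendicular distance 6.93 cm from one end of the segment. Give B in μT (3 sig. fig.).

For a finite straight segment, B = (μ₀I/4πd)(sinθ₁ + sinθ₂), where θ₁, θ₂ are the angles from the perpendicular to each end.
The perpendicular foot is at one end, so the two end-offsets along the wire are 0 and L = 0.0889 m.
sinθ₁ = 0/√(0²+0.0693²) = 0.0000; sinθ₂ = 0.0889/√(0.0889²+0.0693²) = 0.7887.
B = (4π×10⁻⁷ × 3.39) / (4π × 0.0693) × (0.0000 + 0.7887) = 3.86×10⁻⁶ T.

B ≈ 3.86 μT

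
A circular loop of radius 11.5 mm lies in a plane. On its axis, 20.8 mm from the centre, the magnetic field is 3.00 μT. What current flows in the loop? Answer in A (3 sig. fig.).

I ≈ 0.485 A

On the axis of a loop, B = μ₀IR²/[2(R²+z²)^(3/2)], so I = 2B(R²+z²)^(3/2)/(μ₀R²).
R² + z² = 0.0001322 + 0.0004326 = 0.0005649 m²; raised to 3/2 gives 1.34×10⁻⁵ m³.
I = 2 × 3.00×10⁻⁶ × 1.34×10⁻⁵ / (1.26×10⁻⁶ × 0.0001322) = 0.485 A.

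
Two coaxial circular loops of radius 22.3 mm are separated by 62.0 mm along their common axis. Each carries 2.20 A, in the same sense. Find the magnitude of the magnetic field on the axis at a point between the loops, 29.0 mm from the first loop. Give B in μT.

B ≈ 24.9 μT

Each loop contributes B = μ₀IR²/[2(R²+z²)^(3/2)] on the axis, with z measured from that loop.
Loop 1 (z = 0.029 m): B₁ = 1.40×10⁻⁵ T. Loop 2 (z = 0.033 m): B₂ = 1.09×10⁻⁵ T.
The fields add: B = B₁ + B₂ = 2.49×10⁻⁵ T.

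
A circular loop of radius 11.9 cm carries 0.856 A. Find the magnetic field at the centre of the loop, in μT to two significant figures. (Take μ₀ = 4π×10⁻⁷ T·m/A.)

B ≈ 4.5 μT

At the centre of a circular loop the Biot–Savart law gives B = μ₀I/(2R).
B = (4π×10⁻⁷ × 0.856) / (2 × 0.119) = 4.52×10⁻⁶ T.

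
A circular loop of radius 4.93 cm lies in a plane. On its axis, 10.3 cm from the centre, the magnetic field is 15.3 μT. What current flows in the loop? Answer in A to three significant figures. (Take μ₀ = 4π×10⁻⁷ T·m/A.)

I ≈ 14.9 A

On the axis of a loop, B = μ₀IR²/[2(R²+z²)^(3/2)], so I = 2B(R²+z²)^(3/2)/(μ₀R²).
R² + z² = 0.00243 + 0.01061 = 0.01304 m²; raised to 3/2 gives 1.49×10⁻³ m³.
I = 2 × 1.53×10⁻⁵ × 1.49×10⁻³ / (1.26×10⁻⁶ × 0.00243) = 14.9 A.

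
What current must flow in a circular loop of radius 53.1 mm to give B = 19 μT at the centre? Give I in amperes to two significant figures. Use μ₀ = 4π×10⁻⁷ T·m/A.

At the centre of a circular loop B = μ₀I/(2R), so I = 2RB/μ₀.
With R = 0.0531 m, I = 2 × 0.0531 × 1.90×10⁻⁵ / (4π×10⁻⁷) = 1.61 A.

I ≈ 1.6 A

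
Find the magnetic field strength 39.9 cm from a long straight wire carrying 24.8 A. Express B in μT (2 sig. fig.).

For an infinitely long straight wire, B = μ₀I/(2πd).
B = (4π×10⁻⁷ × 24.8) / (2π × 0.399) = 1.24×10⁻⁵ T.

B ≈ 12 μT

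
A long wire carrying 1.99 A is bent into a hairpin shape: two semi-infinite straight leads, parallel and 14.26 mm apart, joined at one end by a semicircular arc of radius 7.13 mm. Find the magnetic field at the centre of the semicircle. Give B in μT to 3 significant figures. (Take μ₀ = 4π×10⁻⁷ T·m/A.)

B ≈ 144 μT

The semicircular arc contributes B_arc = μ₀I·π/(4πR) = μ₀I/(4R) = 8.77×10⁻⁵ T.
Each semi-infinite lead is at perpendicular distance R = 0.00713 m from the centre, with the perpendicular foot at its near end, so it contributes μ₀I/(4πR); both point the same way, together 5.58×10⁻⁵ T.
Arc and leads all point the same direction: B = 8.77×10⁻⁵ + 5.58×10⁻⁵ = 1.44×10⁻⁴ T.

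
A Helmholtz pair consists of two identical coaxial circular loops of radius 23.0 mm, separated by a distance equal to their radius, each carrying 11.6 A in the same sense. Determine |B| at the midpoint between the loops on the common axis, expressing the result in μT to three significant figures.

Each loop contributes B = μ₀IR²/[2(R²+z²)^(3/2)] on the axis, with z measured from that loop.
Loop 1 (z = 0.0115 m): B₁ = 2.27×10⁻⁴ T. Loop 2 (z = 0.0115 m): B₂ = 2.27×10⁻⁴ T.
The fields add: B = B₁ + B₂ = 4.53×10⁻⁴ T.

B ≈ 453 μT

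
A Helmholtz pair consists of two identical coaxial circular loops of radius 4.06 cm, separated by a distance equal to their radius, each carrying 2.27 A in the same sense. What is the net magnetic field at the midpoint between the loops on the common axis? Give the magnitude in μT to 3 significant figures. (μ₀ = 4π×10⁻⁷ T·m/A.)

Each loop contributes B = μ₀IR²/[2(R²+z²)^(3/2)] on the axis, with z measured from that loop.
Loop 1 (z = 0.0203 m): B₁ = 2.51×10⁻⁵ T. Loop 2 (z = 0.0203 m): B₂ = 2.51×10⁻⁵ T.
The fields add: B = B₁ + B₂ = 5.03×10⁻⁵ T.

B ≈ 50.3 μT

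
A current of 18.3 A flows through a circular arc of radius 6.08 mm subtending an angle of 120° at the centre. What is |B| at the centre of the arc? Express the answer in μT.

B ≈ 630 μT

The Biot–Savart field of a circular arc at its centre is B = μ₀Iφ/(4πR), with φ = 2.094 rad.
B = (4π×10⁻⁷ × 18.3 × 2.094) / (4π × 0.00608) = 6.30×10⁻⁴ T.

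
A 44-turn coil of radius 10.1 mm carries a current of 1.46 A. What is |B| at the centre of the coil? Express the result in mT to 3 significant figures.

For an N-turn flat coil, B = Nμ₀I/(2R) with R = 0.0101 m.
B = 44 × 9.08×10⁻⁵ T = 4.00×10⁻³ T.

B ≈ 4.00 mT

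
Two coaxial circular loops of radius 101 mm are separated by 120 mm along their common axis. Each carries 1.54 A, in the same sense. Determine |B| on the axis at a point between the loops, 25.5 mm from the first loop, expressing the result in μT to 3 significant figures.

Each loop contributes B = μ₀IR²/[2(R²+z²)^(3/2)] on the axis, with z measured from that loop.
Loop 1 (z = 0.0255 m): B₁ = 8.73×10⁻⁶ T. Loop 2 (z = 0.0945 m): B₂ = 3.73×10⁻⁶ T.
The fields add: B = B₁ + B₂ = 1.25×10⁻⁵ T.

B ≈ 12.5 μT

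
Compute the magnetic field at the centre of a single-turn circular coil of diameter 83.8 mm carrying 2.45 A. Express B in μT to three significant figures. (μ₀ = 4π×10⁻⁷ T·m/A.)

At the centre of a circular loop the Biot–Savart law gives B = μ₀I/(2R) (so R = 0.0419 m).
B = (4π×10⁻⁷ × 2.45) / (2 × 0.0419) = 3.67×10⁻⁵ T.

B ≈ 36.7 μT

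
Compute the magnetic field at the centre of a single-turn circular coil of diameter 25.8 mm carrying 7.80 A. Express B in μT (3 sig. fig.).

B ≈ 380 μT

At the centre of a circular loop the Biot–Savart law gives B = μ₀I/(2R) (so R = 0.0129 m).
B = (4π×10⁻⁷ × 7.80) / (2 × 0.0129) = 3.80×10⁻⁴ T.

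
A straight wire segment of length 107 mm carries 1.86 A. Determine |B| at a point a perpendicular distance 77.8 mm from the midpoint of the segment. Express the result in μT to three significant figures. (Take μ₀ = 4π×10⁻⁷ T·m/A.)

B ≈ 2.71 μT

For a finite straight segment, B = (μ₀I/4πd)(sinθ₁ + sinθ₂), where θ₁, θ₂ are the angles from the perpendicular to each end.
The perpendicular from the point meets the wire at its midpoint, so each end is L/2 = 0.0535 m away along the wire.
sinθ₁ = 0.0535/√(0.0535²+0.0778²) = 0.5666; sinθ₂ = 0.0535/√(0.0535²+0.0778²) = 0.5666.
B = (4π×10⁻⁷ × 1.86) / (4π × 0.0778) × (0.5666 + 0.5666) = 2.71×10⁻⁶ T.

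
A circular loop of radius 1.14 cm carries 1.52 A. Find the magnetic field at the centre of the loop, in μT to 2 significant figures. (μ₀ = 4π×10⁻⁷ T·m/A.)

B ≈ 84 μT

At the centre of a circular loop the Biot–Savart law gives B = μ₀I/(2R).
B = (4π×10⁻⁷ × 1.52) / (2 × 0.0114) = 8.38×10⁻⁵ T.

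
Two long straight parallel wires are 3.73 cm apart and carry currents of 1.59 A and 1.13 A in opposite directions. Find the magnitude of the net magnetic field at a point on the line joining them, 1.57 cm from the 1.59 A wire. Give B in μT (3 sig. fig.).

Each long wire gives B = μ₀I/(2πd). Distances are d₁ = 0.0157 m and d₂ = 0.0216 m.
B₁ = 2.03×10⁻⁵ T, B₂ = 1.05×10⁻⁵ T.
Between antiparallel currents both contributions point the same way, so they add. B = B₁ + B₂ = 2.03×10⁻⁵ + 1.05×10⁻⁵ = 3.07×10⁻⁵ T.

B ≈ 30.7 μT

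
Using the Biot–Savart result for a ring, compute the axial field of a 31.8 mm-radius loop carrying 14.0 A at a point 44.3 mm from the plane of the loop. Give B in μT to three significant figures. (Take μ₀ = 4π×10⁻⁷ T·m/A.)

B ≈ 54.9 μT

On the axis of a circular loop, B = μ₀IR² / [2(R²+z²)^(3/2)].
R² + z² = (0.0318)² + (0.0443)² = 0.002974 m², and (R²+z²)^(3/2) = 1.62×10⁻⁴ m³.
B = (4π×10⁻⁷ × 14.0 × 0.001011) / (2 × 1.62×10⁻⁴) = 5.49×10⁻⁵ T.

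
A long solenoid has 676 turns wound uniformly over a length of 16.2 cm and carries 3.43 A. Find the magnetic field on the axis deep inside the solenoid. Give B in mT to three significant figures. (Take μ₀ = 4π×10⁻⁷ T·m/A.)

B ≈ 18.0 mT

Inside a long solenoid, B = μ₀nI with n = 4173 turns/m.
B = 4π×10⁻⁷ × 4173 × 3.43 = 1.80×10⁻² T.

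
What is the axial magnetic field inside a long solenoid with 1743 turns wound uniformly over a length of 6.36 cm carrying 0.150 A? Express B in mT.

Inside a long solenoid, B = μ₀nI with n = 2.741×10⁴ turns/m.
B = 4π×10⁻⁷ × 2.741×10⁴ × 0.150 = 5.17×10⁻³ T.

B ≈ 5.17 mT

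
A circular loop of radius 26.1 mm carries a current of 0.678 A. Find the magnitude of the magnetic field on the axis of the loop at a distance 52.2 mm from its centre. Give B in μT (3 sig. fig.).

On the axis of a circular loop, B = μ₀IR² / [2(R²+z²)^(3/2)].
R² + z² = (0.0261)² + (0.0522)² = 0.003406 m², and (R²+z²)^(3/2) = 1.99×10⁻⁴ m³.
B = (4π×10⁻⁷ × 0.678 × 0.0006812) / (2 × 1.99×10⁻⁴) = 1.46×10⁻⁶ T.

B ≈ 1.46 μT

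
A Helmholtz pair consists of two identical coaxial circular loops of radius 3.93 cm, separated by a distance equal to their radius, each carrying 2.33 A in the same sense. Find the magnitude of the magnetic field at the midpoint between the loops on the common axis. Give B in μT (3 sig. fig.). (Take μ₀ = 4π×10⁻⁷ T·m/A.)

Each loop contributes B = μ₀IR²/[2(R²+z²)^(3/2)] on the axis, with z measured from that loop.
Loop 1 (z = 0.01965 m): B₁ = 2.67×10⁻⁵ T. Loop 2 (z = 0.01965 m): B₂ = 2.67×10⁻⁵ T.
The fields add: B = B₁ + B₂ = 5.33×10⁻⁵ T.

B ≈ 53.3 μT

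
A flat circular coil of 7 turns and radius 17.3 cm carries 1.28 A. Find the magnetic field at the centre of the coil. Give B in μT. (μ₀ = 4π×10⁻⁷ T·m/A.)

For an N-turn flat coil, B = Nμ₀I/(2R) with R = 0.173 m.
B = 7 × 4.65×10⁻⁶ T = 3.25×10⁻⁵ T.

B ≈ 32.5 μT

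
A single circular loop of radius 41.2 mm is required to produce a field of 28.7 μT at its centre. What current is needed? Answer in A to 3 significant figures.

At the centre of a circular loop B = μ₀I/(2R), so I = 2RB/μ₀.
With R = 0.0412 m, I = 2 × 0.0412 × 2.87×10⁻⁵ / (4π×10⁻⁷) = 1.88 A.

I ≈ 1.88 A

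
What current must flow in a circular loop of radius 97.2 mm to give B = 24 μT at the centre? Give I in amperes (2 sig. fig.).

I ≈ 3.7 A

At the centre of a circular loop B = μ₀I/(2R), so I = 2RB/μ₀.
With R = 0.0972 m, I = 2 × 0.0972 × 2.40×10⁻⁵ / (4π×10⁻⁷) = 3.71 A.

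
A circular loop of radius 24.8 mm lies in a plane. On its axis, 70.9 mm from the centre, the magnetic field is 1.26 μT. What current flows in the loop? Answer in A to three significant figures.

On the axis of a loop, B = μ₀IR²/[2(R²+z²)^(3/2)], so I = 2B(R²+z²)^(3/2)/(μ₀R²).
R² + z² = 0.000615 + 0.005027 = 0.005642 m²; raised to 3/2 gives 4.24×10⁻⁴ m³.
I = 2 × 1.26×10⁻⁶ × 4.24×10⁻⁴ / (1.26×10⁻⁶ × 0.000615) = 1.38 A.

I ≈ 1.38 A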